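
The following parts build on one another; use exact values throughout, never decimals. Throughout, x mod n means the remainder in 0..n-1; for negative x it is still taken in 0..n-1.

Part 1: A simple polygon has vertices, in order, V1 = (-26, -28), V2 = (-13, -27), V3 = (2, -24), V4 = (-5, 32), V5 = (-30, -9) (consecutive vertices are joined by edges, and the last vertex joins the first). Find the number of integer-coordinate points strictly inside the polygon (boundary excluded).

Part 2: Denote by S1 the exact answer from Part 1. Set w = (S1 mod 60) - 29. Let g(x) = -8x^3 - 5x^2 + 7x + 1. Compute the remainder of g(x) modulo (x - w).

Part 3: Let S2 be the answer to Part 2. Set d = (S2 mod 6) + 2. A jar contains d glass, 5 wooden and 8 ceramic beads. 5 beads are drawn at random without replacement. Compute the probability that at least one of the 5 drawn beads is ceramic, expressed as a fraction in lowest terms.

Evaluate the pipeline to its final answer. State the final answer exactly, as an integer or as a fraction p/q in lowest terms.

Part 1: cross terms: (-26*-27 - -13*-28)=338, (-13*-24 - 2*-27)=366, (2*32 - -5*-24)=-56, (-5*-9 - -30*32)=1005, (-30*-28 - -26*-9)=606; twice the area = |2259| = 2259; area = 2259/2; boundary points = 1 + 3 + 7 + 1 + 1 = 13; strictly interior points = area - boundary/2 + 1 = 1124; answer 1124
Part 2: S1 = 1124; w = 15; remainder = value at the root: -8*(15)^3 - 5*(15)^2 + 7*(15)^1 + 1 = (-27000) + (-1125) + (105) + (1) = -28019; answer -28019
Part 3: S2 = -28019; d = 3; total draws C(16,5) = 4368; complement C(8,5) = 56; favorable 4368 - 56 = 4312; P = 77/78; answer 77/78

77/78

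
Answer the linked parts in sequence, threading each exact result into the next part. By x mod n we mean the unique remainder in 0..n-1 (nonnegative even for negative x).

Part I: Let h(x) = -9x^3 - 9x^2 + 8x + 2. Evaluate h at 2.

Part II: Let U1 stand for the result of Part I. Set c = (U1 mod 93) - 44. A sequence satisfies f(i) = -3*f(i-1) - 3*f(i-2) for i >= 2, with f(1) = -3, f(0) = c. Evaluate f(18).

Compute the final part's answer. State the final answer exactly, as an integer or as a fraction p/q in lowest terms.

Part I: -9*(2)^3 - 9*(2)^2 + 8*(2)^1 + 2 = (-72) + (-36) + (16) + (2) = -90; answer -90
Part II: U1 = -90; c = -41; f(2) = -3*(-3) - 3*(-41) = 132; iterating: f(2)=132, f(3)=-387, f(4)=765, f(5)=-1134, f(6)=1107, f(7)=81, f(8)=-3564, f(9)=10449, f(10)=-20655, f(11)=30618, f(12)=-29889, f(13)=-2187, f(14)=96228, f(15)=-282123, f(16)=557685, f(17)=-826686, f(18)=807003; answer 807003

807003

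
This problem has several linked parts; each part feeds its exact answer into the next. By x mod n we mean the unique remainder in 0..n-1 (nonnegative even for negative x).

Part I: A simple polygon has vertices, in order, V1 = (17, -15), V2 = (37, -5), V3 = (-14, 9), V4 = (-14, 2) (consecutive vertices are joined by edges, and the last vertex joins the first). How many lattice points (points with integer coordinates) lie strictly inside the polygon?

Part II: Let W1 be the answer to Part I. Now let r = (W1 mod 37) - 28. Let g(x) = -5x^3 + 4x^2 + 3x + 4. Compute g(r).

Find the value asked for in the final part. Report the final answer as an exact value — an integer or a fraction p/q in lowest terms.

14466

Part I: cross terms: (17*-5 - 37*-15)=470, (37*9 - -14*-5)=263, (-14*2 - -14*9)=98, (-14*-15 - 17*2)=176; twice the area = |1007| = 1007; area = 1007/2; boundary points = 10 + 1 + 7 + 1 = 19; strictly interior points = area - boundary/2 + 1 = 495; answer 495
Part II: W1 = 495; r = -14; -5*(-14)^3 + 4*(-14)^2 + 3*(-14)^1 + 4 = (13720) + (784) + (-42) + (4) = 14466; answer 14466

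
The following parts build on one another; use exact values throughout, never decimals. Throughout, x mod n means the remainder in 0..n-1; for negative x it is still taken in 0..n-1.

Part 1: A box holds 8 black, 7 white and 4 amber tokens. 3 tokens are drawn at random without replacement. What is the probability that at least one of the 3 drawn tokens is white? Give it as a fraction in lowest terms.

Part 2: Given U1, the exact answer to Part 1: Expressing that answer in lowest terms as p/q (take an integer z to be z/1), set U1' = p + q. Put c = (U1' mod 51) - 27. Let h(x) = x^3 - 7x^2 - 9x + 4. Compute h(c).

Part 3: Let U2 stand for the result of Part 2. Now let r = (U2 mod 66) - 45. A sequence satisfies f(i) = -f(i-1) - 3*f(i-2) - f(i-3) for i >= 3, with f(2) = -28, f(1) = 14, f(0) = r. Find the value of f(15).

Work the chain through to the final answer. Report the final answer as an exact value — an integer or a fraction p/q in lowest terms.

Part 1: total draws C(19,3) = 969; complement C(12,3) = 220; favorable 969 - 220 = 749; P = 749/969; answer 749/969
Part 2: U1 = 749/969; threaded value p + q = 1718; c = 8; 1*(8)^3 - 7*(8)^2 - 9*(8)^1 + 4 = (512) + (-448) + (-72) + (4) = -4; answer -4
Part 3: U2 = -4; r = 17; f(3) = -1*(-28) - 3*(14) - 1*(17) = -31; iterating: f(3)=-31, f(4)=101, f(5)=20, f(6)=-292, f(7)=131, f(8)=725, f(9)=-826, f(10)=-1480, f(11)=3233, f(12)=2033, f(13)=-10252, f(14)=920, f(15)=27803; answer 27803

27803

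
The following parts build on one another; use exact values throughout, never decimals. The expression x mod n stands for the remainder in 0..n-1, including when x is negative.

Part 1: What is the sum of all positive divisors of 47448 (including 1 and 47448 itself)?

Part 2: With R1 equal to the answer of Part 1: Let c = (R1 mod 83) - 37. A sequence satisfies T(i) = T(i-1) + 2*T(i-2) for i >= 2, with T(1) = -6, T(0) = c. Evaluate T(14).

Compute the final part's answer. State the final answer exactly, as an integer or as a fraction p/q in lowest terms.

Part 1: 47448 = 2^3 * 3^2 * 659; sigma = (1 + 2 + 4 + 8) * (1 + 3 + 9) * (1 + 659) = 15 * 13 * 660 = 128700; answer 128700
Part 2: R1 = 128700; c = 13; T(2) = 1*(-6) + 2*(13) = 20; iterating: T(2)=20, T(3)=8, T(4)=48, T(5)=64, T(6)=160, T(7)=288, T(8)=608, T(9)=1184, T(10)=2400, T(11)=4768, T(12)=9568, T(13)=19104, T(14)=38240; answer 38240

38240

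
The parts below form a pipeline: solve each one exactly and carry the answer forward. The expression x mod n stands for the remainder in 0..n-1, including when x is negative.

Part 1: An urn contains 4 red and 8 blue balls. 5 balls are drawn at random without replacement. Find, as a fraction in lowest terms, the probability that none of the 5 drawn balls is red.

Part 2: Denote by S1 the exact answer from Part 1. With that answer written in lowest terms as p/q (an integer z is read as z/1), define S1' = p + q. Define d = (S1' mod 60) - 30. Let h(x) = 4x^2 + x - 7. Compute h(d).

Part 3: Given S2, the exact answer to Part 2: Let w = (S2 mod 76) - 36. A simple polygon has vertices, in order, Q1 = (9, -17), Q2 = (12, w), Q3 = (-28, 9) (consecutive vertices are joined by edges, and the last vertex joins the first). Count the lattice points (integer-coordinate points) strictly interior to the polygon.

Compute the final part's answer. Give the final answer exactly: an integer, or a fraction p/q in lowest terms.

500

Part 1: total draws C(12,5) = 792; favorable C(8,5) = 56; P = 7/99; answer 7/99
Part 2: S1 = 7/99; threaded value p + q = 106; d = 16; 4*(16)^2 + 1*(16)^1 - 7 = (1024) + (16) + (-7) = 1033; answer 1033
Part 3: S2 = 1033; w = 9; cross terms: (9*9 - 12*-17)=285, (12*9 - -28*9)=360, (-28*-17 - 9*9)=395; twice the area = |1040| = 1040; area = 520; boundary points = 1 + 40 + 1 = 42; strictly interior points = area - boundary/2 + 1 = 500; answer 500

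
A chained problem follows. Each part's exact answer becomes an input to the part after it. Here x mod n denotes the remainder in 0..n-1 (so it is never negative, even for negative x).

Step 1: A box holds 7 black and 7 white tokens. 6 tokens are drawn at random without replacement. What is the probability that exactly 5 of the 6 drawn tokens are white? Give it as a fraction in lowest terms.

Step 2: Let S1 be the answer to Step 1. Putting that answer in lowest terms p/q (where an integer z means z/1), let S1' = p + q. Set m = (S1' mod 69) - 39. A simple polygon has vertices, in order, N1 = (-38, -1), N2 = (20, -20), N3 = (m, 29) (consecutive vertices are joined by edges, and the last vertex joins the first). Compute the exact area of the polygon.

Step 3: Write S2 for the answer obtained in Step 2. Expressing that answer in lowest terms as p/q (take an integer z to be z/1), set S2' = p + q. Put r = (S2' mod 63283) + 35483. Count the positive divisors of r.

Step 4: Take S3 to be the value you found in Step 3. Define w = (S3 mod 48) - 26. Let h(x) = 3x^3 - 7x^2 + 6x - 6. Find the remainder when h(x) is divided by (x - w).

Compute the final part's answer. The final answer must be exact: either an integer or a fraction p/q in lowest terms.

Step 1: total draws C(14,6) = 3003; favorable C(7,5)*C(7,1) = 147; P = 7/143; answer 7/143
Step 2: S1 = 7/143; threaded value p + q = 150; m = -27; cross terms: (-38*-20 - 20*-1)=780, (20*29 - -27*-20)=40, (-27*-1 - -38*29)=1129; twice the area = |1949| = 1949; area = 1949/2; answer 1949/2
Step 3: S2 = 1949/2; threaded value p + q = 1951; r = 37434; 37434 = 2 * 3 * 17 * 367; number of divisors = (1+1) * (1+1) * (1+1) * (1+1) = 16; answer 16
Step 4: S3 = 16; w = -10; remainder = value at the root: 3*(-10)^3 - 7*(-10)^2 + 6*(-10)^1 - 6 = (-3000) + (-700) + (-60) + (-6) = -3766; answer -3766

-3766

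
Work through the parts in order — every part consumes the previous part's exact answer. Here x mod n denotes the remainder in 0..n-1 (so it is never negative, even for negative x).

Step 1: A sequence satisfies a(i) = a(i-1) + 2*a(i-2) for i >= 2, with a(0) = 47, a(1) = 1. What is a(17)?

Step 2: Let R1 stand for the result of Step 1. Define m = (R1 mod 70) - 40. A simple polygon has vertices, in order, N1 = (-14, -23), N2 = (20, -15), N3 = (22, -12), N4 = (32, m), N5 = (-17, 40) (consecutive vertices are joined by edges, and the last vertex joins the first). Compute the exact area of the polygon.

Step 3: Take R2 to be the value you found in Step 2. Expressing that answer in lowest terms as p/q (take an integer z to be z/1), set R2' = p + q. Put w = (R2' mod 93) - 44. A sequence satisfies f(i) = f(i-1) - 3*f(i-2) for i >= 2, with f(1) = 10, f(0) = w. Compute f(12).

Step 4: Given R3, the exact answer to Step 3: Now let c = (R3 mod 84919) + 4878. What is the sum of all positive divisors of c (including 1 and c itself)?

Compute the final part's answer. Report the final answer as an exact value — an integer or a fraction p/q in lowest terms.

105834

Step 1: a(2) = 1*(1) + 2*(47) = 95; iterating: a(2)=95, a(3)=97, a(4)=287, a(5)=481, a(6)=1055, a(7)=2017, a(8)=4127, a(9)=8161, a(10)=16415, a(11)=32737, a(12)=65567, a(13)=131041, a(14)=262175, a(15)=524257, a(16)=1048607, a(17)=2097121; answer 2097121
Step 2: R1 = 2097121; m = 21; cross terms: (-14*-15 - 20*-23)=670, (20*-12 - 22*-15)=90, (22*21 - 32*-12)=846, (32*40 - -17*21)=1637, (-17*-23 - -14*40)=951; twice the area = |4194| = 4194; area = 2097; answer 2097
Step 3: R2 = 2097; threaded value p + q = 2098; w = 8; f(2) = 1*(10) - 3*(8) = -14; iterating: f(2)=-14, f(3)=-44, f(4)=-2, f(5)=130, f(6)=136, f(7)=-254, f(8)=-662, f(9)=100, f(10)=2086, f(11)=1786, f(12)=-4472; answer -4472
Step 4: R3 = -4472; c = 85325; 85325 = 5^2 * 3413; sigma = (1 + 5 + 25) * (1 + 3413) = 31 * 3414 = 105834; answer 105834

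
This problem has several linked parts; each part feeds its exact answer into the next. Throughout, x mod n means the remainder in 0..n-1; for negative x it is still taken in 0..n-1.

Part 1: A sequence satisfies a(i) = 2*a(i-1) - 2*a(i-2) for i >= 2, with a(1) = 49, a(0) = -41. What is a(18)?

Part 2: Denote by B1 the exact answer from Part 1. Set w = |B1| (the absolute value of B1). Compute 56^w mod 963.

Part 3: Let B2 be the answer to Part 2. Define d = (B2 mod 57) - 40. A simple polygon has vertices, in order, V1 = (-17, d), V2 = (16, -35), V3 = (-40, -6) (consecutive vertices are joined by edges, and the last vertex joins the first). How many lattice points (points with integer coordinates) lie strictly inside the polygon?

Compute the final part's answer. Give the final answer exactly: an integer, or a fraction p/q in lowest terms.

165

Part 1: a(2) = 2*(49) - 2*(-41) = 180; iterating: a(2)=180, a(3)=262, a(4)=164, a(5)=-196, a(6)=-720, a(7)=-1048, a(8)=-656, a(9)=784, a(10)=2880, a(11)=4192, a(12)=2624, a(13)=-3136, a(14)=-11520, a(15)=-16768, a(16)=-10496, a(17)=12544, a(18)=46080; answer 46080
Part 2: B1 = 46080; w = 46080; squarings mod 963: 56^1=56, 56^2=247, 56^4=340, 56^8=40, 56^16=637, 56^32=346, 56^64=304, 56^128=931, 56^256=61, 56^512=832, 56^1024=790, 56^2048=76, 56^4096=961, 56^8192=4, 56^16384=16, 56^32768=256; 56^46080 = 56^1024 * 56^4096 * 56^8192 * 56^32768 = 883 (mod 963); answer 883
Part 3: B2 = 883; d = -12; cross terms: (-17*-35 - 16*-12)=787, (16*-6 - -40*-35)=-1496, (-40*-12 - -17*-6)=378; twice the area = |-331| = 331; area = 331/2; boundary points = 1 + 1 + 1 = 3; strictly interior points = area - boundary/2 + 1 = 165; answer 165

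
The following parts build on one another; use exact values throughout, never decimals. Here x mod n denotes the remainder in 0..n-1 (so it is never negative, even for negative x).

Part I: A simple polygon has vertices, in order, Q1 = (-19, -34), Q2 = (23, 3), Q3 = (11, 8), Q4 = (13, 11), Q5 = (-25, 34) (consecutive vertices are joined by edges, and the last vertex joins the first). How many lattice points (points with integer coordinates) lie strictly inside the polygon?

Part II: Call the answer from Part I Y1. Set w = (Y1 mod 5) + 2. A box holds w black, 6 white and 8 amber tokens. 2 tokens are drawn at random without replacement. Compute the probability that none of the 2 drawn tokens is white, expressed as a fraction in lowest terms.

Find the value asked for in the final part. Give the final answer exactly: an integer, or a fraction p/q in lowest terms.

Part I: cross terms: (-19*3 - 23*-34)=725, (23*8 - 11*3)=151, (11*11 - 13*8)=17, (13*34 - -25*11)=717, (-25*-34 - -19*34)=1496; twice the area = |3106| = 3106; area = 1553; boundary points = 1 + 1 + 1 + 1 + 2 = 6; strictly interior points = area - boundary/2 + 1 = 1551; answer 1551
Part II: Y1 = 1551; w = 3; total draws C(17,2) = 136; favorable C(11,2) = 55; P = 55/136; answer 55/136

55/136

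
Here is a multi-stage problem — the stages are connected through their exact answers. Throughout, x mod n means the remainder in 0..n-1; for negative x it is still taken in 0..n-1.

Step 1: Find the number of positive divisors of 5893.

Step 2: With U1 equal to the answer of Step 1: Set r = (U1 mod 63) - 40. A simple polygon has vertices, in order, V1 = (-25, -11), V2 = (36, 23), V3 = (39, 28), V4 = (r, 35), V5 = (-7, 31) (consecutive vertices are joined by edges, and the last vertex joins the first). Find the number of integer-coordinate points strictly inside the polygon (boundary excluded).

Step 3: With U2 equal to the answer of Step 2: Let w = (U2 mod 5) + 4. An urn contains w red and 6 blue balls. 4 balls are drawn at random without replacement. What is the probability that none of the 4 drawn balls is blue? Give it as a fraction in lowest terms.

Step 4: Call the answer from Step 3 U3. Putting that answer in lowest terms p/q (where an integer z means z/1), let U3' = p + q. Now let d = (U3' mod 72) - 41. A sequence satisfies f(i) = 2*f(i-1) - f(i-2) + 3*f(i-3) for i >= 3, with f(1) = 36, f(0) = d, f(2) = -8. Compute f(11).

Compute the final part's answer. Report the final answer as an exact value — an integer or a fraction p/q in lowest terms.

Step 1: 5893 = 71 * 83; number of divisors = (1+1) * (1+1) = 4; answer 4
Step 2: U1 = 4; r = -36; cross terms: (-25*23 - 36*-11)=-179, (36*28 - 39*23)=111, (39*35 - -36*28)=2373, (-36*31 - -7*35)=-871, (-7*-11 - -25*31)=852; twice the area = |2286| = 2286; area = 1143; boundary points = 1 + 1 + 1 + 1 + 6 = 10; strictly interior points = area - boundary/2 + 1 = 1139; answer 1139
Step 3: U2 = 1139; w = 8; total draws C(14,4) = 1001; favorable C(8,4) = 70; P = 10/143; answer 10/143
Step 4: U3 = 10/143; threaded value p + q = 153; d = -32; f(3) = 2*(-8) - 1*(36) + 3*(-32) = -148; iterating: f(3)=-148, f(4)=-180, f(5)=-236, f(6)=-736, f(7)=-1776, f(8)=-3524, f(9)=-7480, f(10)=-16764, f(11)=-36620; answer -36620

-36620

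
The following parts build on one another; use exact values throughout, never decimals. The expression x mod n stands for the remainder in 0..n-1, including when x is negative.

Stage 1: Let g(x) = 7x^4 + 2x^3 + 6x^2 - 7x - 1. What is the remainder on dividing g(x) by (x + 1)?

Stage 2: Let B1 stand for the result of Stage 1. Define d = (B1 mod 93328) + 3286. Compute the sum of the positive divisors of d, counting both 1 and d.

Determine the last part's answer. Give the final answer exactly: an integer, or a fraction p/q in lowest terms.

4784

Stage 1: remainder = value at the root: 7*(-1)^4 + 2*(-1)^3 + 6*(-1)^2 - 7*(-1)^1 - 1 = (7) + (-2) + (6) + (7) + (-1) = 17; answer 17
Stage 2: B1 = 17; d = 3303; 3303 = 3^2 * 367; sigma = (1 + 3 + 9) * (1 + 367) = 13 * 368 = 4784; answer 4784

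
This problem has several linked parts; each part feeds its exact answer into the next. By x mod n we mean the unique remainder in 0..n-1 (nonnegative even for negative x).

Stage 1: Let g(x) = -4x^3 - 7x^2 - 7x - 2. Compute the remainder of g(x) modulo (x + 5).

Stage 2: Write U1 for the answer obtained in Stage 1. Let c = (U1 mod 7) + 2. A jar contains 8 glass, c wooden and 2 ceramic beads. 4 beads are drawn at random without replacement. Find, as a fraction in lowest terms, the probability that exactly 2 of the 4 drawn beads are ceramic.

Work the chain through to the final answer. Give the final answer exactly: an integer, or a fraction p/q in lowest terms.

Stage 1: remainder = value at the root: -4*(-5)^3 - 7*(-5)^2 - 7*(-5)^1 - 2 = (500) + (-175) + (35) + (-2) = 358; answer 358
Stage 2: U1 = 358; c = 3; total draws C(13,4) = 715; favorable C(2,2)*C(11,2) = 55; P = 1/13; answer 1/13

1/13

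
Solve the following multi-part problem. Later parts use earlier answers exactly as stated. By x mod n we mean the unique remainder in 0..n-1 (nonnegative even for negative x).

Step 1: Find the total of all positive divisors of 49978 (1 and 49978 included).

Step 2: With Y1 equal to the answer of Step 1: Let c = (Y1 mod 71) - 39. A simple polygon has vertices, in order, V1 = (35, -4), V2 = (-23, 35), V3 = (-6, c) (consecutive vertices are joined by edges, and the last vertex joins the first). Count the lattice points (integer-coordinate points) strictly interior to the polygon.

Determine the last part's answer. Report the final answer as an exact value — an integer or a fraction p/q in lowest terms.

Step 1: 49978 = 2 * 24989; sigma = (1 + 2) * (1 + 24989) = 3 * 24990 = 74970; answer 74970
Step 2: Y1 = 74970; c = 26; cross terms: (35*35 - -23*-4)=1133, (-23*26 - -6*35)=-388, (-6*-4 - 35*26)=-886; twice the area = |-141| = 141; area = 141/2; boundary points = 1 + 1 + 1 = 3; strictly interior points = area - boundary/2 + 1 = 70; answer 70

70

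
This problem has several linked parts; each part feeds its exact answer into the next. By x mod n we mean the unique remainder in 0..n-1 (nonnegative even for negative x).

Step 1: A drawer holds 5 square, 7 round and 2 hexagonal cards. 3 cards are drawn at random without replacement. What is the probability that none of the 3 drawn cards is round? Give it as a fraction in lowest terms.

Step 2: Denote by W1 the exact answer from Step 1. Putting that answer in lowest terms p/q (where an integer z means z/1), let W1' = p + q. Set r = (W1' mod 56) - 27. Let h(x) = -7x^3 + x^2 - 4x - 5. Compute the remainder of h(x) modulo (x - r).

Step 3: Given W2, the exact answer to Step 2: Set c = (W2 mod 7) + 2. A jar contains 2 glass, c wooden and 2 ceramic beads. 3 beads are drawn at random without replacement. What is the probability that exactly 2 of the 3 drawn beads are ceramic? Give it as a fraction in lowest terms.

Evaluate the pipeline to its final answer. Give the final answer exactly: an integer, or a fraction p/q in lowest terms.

Step 1: total draws C(14,3) = 364; favorable C(7,3) = 35; P = 5/52; answer 5/52
Step 2: W1 = 5/52; threaded value p + q = 57; r = -26; remainder = value at the root: -7*(-26)^3 + 1*(-26)^2 - 4*(-26)^1 - 5 = (123032) + (676) + (104) + (-5) = 123807; answer 123807
Step 3: W2 = 123807; c = 7; total draws C(11,3) = 165; favorable C(2,2)*C(9,1) = 9; P = 3/55; answer 3/55

3/55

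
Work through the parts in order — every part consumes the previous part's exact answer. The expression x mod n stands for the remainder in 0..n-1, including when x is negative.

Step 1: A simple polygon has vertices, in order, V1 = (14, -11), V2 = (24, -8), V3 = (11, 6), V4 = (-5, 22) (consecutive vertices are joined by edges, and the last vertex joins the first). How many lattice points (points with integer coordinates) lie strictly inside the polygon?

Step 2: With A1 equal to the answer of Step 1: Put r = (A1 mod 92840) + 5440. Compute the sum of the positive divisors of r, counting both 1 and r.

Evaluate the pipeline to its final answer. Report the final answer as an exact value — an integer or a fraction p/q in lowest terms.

5808

Step 1: cross terms: (14*-8 - 24*-11)=152, (24*6 - 11*-8)=232, (11*22 - -5*6)=272, (-5*-11 - 14*22)=-253; twice the area = |403| = 403; area = 403/2; boundary points = 1 + 1 + 16 + 1 = 19; strictly interior points = area - boundary/2 + 1 = 193; answer 193
Step 2: A1 = 193; r = 5633; 5633 = 43 * 131; sigma = (1 + 43) * (1 + 131) = 44 * 132 = 5808; answer 5808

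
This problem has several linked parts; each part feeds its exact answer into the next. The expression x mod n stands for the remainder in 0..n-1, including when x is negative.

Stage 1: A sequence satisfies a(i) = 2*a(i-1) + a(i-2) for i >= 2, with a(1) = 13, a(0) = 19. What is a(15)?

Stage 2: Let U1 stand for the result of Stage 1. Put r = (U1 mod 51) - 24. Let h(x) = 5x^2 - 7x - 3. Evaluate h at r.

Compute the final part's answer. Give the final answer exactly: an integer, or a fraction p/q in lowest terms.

3

Stage 1: a(2) = 2*(13) + 1*(19) = 45; iterating: a(2)=45, a(3)=103, a(4)=251, a(5)=605, a(6)=1461, a(7)=3527, a(8)=8515, a(9)=20557, a(10)=49629, a(11)=119815, a(12)=289259, a(13)=698333, a(14)=1685925, a(15)=4070183; answer 4070183
Stage 2: U1 = 4070183; r = 2; 5*(2)^2 - 7*(2)^1 - 3 = (20) + (-14) + (-3) = 3; answer 3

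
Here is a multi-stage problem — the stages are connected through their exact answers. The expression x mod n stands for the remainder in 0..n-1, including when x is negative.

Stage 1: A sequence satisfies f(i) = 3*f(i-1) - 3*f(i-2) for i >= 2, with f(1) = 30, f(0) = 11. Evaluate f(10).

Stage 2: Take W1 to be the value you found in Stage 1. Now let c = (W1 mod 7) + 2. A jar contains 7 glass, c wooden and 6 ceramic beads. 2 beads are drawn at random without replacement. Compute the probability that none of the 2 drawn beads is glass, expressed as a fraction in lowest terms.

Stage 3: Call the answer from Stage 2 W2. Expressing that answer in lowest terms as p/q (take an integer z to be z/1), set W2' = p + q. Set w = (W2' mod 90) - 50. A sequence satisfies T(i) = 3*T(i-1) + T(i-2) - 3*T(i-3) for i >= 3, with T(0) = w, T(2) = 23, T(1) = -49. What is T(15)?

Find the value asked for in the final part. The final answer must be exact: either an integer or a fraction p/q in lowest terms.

129140087

Stage 1: f(2) = 3*(30) - 3*(11) = 57; iterating: f(2)=57, f(3)=81, f(4)=72, f(5)=-27, f(6)=-297, f(7)=-810, f(8)=-1539, f(9)=-2187, f(10)=-1944; answer -1944
Stage 2: W1 = -1944; c = 4; total draws C(17,2) = 136; favorable C(10,2) = 45; P = 45/136; answer 45/136
Stage 3: W2 = 45/136; threaded value p + q = 181; w = -49; T(3) = 3*(23) + 1*(-49) - 3*(-49) = 167; iterating: T(3)=167, T(4)=671, T(5)=2111, T(6)=6503, T(7)=19607, T(8)=58991, T(9)=177071, T(10)=531383, T(11)=1594247, T(12)=4782911, T(13)=14348831, T(14)=43046663, T(15)=129140087; answer 129140087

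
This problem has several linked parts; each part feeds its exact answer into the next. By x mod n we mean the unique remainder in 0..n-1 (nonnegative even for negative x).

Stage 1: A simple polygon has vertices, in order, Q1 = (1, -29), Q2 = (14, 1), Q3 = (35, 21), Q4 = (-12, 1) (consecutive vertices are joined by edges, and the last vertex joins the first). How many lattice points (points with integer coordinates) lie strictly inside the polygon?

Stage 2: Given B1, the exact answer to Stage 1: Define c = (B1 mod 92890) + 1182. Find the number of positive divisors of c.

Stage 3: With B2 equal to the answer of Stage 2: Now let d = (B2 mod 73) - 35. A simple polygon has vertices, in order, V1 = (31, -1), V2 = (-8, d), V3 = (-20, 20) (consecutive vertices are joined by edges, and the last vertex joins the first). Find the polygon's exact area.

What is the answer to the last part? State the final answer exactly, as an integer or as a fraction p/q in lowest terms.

2451/2

Stage 1: cross terms: (1*1 - 14*-29)=407, (14*21 - 35*1)=259, (35*1 - -12*21)=287, (-12*-29 - 1*1)=347; twice the area = |1300| = 1300; area = 650; boundary points = 1 + 1 + 1 + 1 = 4; strictly interior points = area - boundary/2 + 1 = 649; answer 649
Stage 2: B1 = 649; c = 1831; 1831 is prime, so its only divisors are 1 and 1831; count = 2; answer 2
Stage 3: B2 = 2; d = -33; cross terms: (31*-33 - -8*-1)=-1031, (-8*20 - -20*-33)=-820, (-20*-1 - 31*20)=-600; twice the area = |-2451| = 2451; area = 2451/2; answer 2451/2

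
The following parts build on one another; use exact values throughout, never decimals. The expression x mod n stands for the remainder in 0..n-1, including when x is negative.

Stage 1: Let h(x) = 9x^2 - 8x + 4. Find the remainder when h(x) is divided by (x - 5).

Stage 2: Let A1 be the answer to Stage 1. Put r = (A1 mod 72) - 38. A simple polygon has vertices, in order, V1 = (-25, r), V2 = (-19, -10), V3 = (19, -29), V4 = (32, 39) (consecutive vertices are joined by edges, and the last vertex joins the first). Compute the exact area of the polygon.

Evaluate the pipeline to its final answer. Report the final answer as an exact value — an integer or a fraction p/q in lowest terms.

1996

Stage 1: remainder = value at the root: 9*(5)^2 - 8*(5)^1 + 4 = (225) + (-40) + (4) = 189; answer 189
Stage 2: A1 = 189; r = 7; cross terms: (-25*-10 - -19*7)=383, (-19*-29 - 19*-10)=741, (19*39 - 32*-29)=1669, (32*7 - -25*39)=1199; twice the area = |3992| = 3992; area = 1996; answer 1996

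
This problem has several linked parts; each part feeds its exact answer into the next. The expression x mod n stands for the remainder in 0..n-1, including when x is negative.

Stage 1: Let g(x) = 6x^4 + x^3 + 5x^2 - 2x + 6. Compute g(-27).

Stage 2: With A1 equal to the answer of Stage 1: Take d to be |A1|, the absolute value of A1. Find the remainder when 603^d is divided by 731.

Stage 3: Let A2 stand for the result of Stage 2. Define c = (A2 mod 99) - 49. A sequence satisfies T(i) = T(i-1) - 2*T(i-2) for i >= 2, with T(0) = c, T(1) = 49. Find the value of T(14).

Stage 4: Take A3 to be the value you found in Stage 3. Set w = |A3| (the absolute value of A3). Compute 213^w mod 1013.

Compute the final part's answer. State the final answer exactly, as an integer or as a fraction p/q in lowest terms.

Stage 1: 6*(-27)^4 + 1*(-27)^3 + 5*(-27)^2 - 2*(-27)^1 + 6 = (3188646) + (-19683) + (3645) + (54) + (6) = 3172668; answer 3172668
Stage 2: A1 = 3172668; d = 3172668; squarings mod 731: 603^1=603, 603^2=302, 603^4=560, 603^8=1, 603^16=1, 603^32=1, 603^64=1, 603^128=1, 603^256=1, 603^512=1, 603^1024=1, 603^2048=1, 603^4096=1, 603^8192=1, 603^16384=1, 603^32768=1, 603^65536=1, 603^131072=1, 603^262144=1, 603^524288=1, 603^1048576=1, 603^2097152=1; 603^3172668 = 603^4 * 603^8 * 603^16 * 603^32 * 603^256 * 603^2048 * 603^8192 * 603^16384 * 603^1048576 * 603^2097152 = 560 (mod 731); answer 560
Stage 3: A2 = 560; c = 16; T(2) = 1*(49) - 2*(16) = 17; iterating: T(2)=17, T(3)=-81, T(4)=-115, T(5)=47, T(6)=277, T(7)=183, T(8)=-371, T(9)=-737, T(10)=5, T(11)=1479, T(12)=1469, T(13)=-1489, T(14)=-4427; answer -4427
Stage 4: A3 = -4427; w = 4427; squarings mod 1013: 213^1=213, 213^2=797, 213^4=58, 213^8=325, 213^16=273, 213^32=580, 213^64=84, 213^128=978, 213^256=212, 213^512=372, 213^1024=616, 213^2048=594, 213^4096=312; 213^4427 = 213^1 * 213^2 * 213^8 * 213^64 * 213^256 * 213^4096 = 556 (mod 1013); answer 556

556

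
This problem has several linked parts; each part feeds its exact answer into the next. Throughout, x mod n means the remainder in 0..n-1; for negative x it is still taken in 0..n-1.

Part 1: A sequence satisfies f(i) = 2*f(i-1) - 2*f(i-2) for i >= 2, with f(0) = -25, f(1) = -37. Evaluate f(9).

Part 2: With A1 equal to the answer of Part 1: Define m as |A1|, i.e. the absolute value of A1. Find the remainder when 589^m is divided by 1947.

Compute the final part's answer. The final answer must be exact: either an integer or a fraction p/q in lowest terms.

355

Part 1: f(2) = 2*(-37) - 2*(-25) = -24; iterating: f(2)=-24, f(3)=26, f(4)=100, f(5)=148, f(6)=96, f(7)=-104, f(8)=-400, f(9)=-592; answer -592
Part 2: A1 = -592; m = 592; squarings mod 1947: 589^1=589, 589^2=355, 589^4=1417, 589^8=532, 589^16=709, 589^32=355, 589^64=1417, 589^128=532, 589^256=709, 589^512=355; 589^592 = 589^16 * 589^64 * 589^512 = 355 (mod 1947); answer 355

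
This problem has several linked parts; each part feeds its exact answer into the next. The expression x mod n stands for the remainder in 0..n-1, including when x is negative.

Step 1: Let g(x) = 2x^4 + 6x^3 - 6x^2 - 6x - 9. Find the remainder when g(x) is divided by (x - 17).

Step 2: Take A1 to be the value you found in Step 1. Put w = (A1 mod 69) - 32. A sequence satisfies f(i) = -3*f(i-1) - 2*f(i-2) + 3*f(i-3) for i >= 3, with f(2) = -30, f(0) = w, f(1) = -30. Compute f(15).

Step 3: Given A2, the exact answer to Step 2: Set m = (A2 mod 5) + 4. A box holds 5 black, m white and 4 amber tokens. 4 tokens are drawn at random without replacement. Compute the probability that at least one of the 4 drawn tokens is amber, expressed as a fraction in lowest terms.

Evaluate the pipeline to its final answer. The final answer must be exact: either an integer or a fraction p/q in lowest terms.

69/91

Step 1: remainder = value at the root: 2*(17)^4 + 6*(17)^3 - 6*(17)^2 - 6*(17)^1 - 9 = (167042) + (29478) + (-1734) + (-102) + (-9) = 194675; answer 194675
Step 2: A1 = 194675; w = -6; f(3) = -3*(-30) - 2*(-30) + 3*(-6) = 132; iterating: f(3)=132, f(4)=-426, f(5)=924, f(6)=-1524, f(7)=1446, f(8)=1482, f(9)=-11910, f(10)=37104, f(11)=-83046, f(12)=139200, f(13)=-140196, f(14)=-106950, f(15)=1018842; answer 1018842
Step 3: A2 = 1018842; m = 6; total draws C(15,4) = 1365; complement C(11,4) = 330; favorable 1365 - 330 = 1035; P = 69/91; answer 69/91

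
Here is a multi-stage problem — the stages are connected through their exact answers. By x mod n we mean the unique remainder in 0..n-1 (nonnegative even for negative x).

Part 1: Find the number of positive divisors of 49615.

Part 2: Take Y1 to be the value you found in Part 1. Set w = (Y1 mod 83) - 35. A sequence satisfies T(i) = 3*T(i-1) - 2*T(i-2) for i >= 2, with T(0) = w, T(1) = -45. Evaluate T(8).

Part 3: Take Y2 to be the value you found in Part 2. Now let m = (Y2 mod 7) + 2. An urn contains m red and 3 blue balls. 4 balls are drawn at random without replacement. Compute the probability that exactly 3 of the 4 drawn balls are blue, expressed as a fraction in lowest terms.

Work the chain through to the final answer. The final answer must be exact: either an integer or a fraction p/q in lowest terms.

Part 1: 49615 = 5 * 9923; number of divisors = (1+1) * (1+1) = 4; answer 4
Part 2: Y1 = 4; w = -31; T(2) = 3*(-45) - 2*(-31) = -73; iterating: T(2)=-73, T(3)=-129, T(4)=-241, T(5)=-465, T(6)=-913, T(7)=-1809, T(8)=-3601; answer -3601
Part 3: Y2 = -3601; m = 6; total draws C(9,4) = 126; favorable C(3,3)*C(6,1) = 6; P = 1/21; answer 1/21

1/21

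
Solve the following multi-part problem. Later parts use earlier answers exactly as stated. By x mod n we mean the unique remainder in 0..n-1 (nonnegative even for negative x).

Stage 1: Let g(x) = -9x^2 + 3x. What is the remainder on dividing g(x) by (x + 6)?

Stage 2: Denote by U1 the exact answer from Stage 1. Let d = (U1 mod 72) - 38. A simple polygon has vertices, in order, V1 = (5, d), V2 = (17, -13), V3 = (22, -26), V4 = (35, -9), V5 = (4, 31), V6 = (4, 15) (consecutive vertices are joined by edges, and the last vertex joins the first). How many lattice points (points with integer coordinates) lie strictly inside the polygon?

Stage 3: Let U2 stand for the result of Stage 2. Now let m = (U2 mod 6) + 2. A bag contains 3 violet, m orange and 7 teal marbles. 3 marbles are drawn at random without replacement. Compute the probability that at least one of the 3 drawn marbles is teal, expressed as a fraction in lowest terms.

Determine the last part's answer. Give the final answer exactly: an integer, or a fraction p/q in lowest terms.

14/17

Stage 1: remainder = value at the root: -9*(-6)^2 + 3*(-6)^1 = (-324) + (-18) = -342; answer -342
Stage 2: U1 = -342; d = -20; cross terms: (5*-13 - 17*-20)=275, (17*-26 - 22*-13)=-156, (22*-9 - 35*-26)=712, (35*31 - 4*-9)=1121, (4*15 - 4*31)=-64, (4*-20 - 5*15)=-155; twice the area = |1733| = 1733; area = 1733/2; boundary points = 1 + 1 + 1 + 1 + 16 + 1 = 21; strictly interior points = area - boundary/2 + 1 = 857; answer 857
Stage 3: U2 = 857; m = 7; total draws C(17,3) = 680; complement C(10,3) = 120; favorable 680 - 120 = 560; P = 14/17; answer 14/17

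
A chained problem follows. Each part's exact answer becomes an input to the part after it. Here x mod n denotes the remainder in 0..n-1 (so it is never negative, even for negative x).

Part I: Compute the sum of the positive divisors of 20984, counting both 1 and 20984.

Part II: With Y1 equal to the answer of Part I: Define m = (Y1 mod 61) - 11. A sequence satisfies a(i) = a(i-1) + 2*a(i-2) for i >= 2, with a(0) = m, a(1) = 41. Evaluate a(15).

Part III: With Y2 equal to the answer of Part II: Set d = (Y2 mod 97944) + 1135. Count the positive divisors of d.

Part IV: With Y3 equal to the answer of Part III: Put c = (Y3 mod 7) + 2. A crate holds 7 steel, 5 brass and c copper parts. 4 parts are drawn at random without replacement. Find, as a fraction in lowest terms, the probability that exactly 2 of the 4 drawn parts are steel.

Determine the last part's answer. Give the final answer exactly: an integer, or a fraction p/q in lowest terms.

Part I: 20984 = 2^3 * 43 * 61; sigma = (1 + 2 + 4 + 8) * (1 + 43) * (1 + 61) = 15 * 44 * 62 = 40920; answer 40920
Part II: Y1 = 40920; m = 39; a(2) = 1*(41) + 2*(39) = 119; iterating: a(2)=119, a(3)=201, a(4)=439, a(5)=841, a(6)=1719, a(7)=3401, a(8)=6839, a(9)=13641, a(10)=27319, a(11)=54601, a(12)=109239, a(13)=218441, a(14)=436919, a(15)=873801; answer 873801
Part III: Y2 = 873801; d = 91384; 91384 = 2^3 * 11423; number of divisors = (3+1) * (1+1) = 8; answer 8
Part IV: Y3 = 8; c = 3; total draws C(15,4) = 1365; favorable C(7,2)*C(8,2) = 588; P = 28/65; answer 28/65

28/65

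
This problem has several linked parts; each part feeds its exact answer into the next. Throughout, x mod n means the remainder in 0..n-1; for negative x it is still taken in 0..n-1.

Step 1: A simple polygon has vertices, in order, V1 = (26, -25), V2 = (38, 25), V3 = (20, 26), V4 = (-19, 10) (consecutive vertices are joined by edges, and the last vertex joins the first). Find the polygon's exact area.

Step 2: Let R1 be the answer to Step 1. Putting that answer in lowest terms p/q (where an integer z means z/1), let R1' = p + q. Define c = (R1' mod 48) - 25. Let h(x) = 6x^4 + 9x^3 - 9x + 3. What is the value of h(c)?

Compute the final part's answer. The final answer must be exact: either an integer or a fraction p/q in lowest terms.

Step 1: cross terms: (26*25 - 38*-25)=1600, (38*26 - 20*25)=488, (20*10 - -19*26)=694, (-19*-25 - 26*10)=215; twice the area = |2997| = 2997; area = 2997/2; answer 2997/2
Step 2: R1 = 2997/2; threaded value p + q = 2999; c = -2; 6*(-2)^4 + 9*(-2)^3 - 9*(-2)^1 + 3 = (96) + (-72) + (18) + (3) = 45; answer 45

45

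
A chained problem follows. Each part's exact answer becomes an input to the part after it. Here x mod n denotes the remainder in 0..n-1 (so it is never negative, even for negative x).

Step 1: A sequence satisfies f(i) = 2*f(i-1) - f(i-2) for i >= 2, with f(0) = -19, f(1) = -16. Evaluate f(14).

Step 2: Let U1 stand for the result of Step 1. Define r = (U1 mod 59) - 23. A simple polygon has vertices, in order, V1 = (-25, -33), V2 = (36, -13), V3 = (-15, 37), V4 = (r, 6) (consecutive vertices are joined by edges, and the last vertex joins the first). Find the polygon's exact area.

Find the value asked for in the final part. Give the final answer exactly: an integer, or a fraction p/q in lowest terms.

1355

Step 1: f(2) = 2*(-16) - 1*(-19) = -13; iterating: f(2)=-13, f(3)=-10, f(4)=-7, f(5)=-4, f(6)=-1, f(7)=2, f(8)=5, f(9)=8, f(10)=11, f(11)=14, f(12)=17, f(13)=20, f(14)=23; answer 23
Step 2: U1 = 23; r = 0; cross terms: (-25*-13 - 36*-33)=1513, (36*37 - -15*-13)=1137, (-15*6 - 0*37)=-90, (0*-33 - -25*6)=150; twice the area = |2710| = 2710; area = 1355; answer 1355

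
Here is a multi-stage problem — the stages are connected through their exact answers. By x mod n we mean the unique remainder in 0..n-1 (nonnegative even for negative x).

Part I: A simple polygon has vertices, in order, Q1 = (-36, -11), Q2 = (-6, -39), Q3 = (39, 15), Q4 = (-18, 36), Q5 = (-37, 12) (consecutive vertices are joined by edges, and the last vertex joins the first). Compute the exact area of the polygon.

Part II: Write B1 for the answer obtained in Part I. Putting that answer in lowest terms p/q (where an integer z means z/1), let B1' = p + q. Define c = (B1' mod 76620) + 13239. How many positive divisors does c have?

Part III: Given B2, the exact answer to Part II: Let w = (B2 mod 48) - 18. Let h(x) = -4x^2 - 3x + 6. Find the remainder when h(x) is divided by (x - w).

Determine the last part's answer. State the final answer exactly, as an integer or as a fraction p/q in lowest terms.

Part I: cross terms: (-36*-39 - -6*-11)=1338, (-6*15 - 39*-39)=1431, (39*36 - -18*15)=1674, (-18*12 - -37*36)=1116, (-37*-11 - -36*12)=839; twice the area = |6398| = 6398; area = 3199; answer 3199
Part II: B1 = 3199; threaded value p + q = 3200; c = 16439; 16439 = 17 * 967; number of divisors = (1+1) * (1+1) = 4; answer 4
Part III: B2 = 4; w = -14; remainder = value at the root: -4*(-14)^2 - 3*(-14)^1 + 6 = (-784) + (42) + (6) = -736; answer -736

-736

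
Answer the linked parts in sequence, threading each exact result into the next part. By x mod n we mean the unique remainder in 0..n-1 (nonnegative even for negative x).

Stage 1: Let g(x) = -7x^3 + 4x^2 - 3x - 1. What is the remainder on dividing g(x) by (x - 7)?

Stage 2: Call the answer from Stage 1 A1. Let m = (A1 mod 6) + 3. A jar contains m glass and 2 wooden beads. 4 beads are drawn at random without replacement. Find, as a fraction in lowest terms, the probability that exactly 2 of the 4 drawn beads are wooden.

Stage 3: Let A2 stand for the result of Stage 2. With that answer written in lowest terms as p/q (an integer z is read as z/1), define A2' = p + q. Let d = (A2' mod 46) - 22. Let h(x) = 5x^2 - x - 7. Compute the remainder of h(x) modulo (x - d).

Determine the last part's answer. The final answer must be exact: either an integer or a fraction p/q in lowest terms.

123

Stage 1: remainder = value at the root: -7*(7)^3 + 4*(7)^2 - 3*(7)^1 - 1 = (-2401) + (196) + (-21) + (-1) = -2227; answer -2227
Stage 2: A1 = -2227; m = 8; total draws C(10,4) = 210; favorable C(2,2)*C(8,2) = 28; P = 2/15; answer 2/15
Stage 3: A2 = 2/15; threaded value p + q = 17; d = -5; remainder = value at the root: 5*(-5)^2 - 1*(-5)^1 - 7 = (125) + (5) + (-7) = 123; answer 123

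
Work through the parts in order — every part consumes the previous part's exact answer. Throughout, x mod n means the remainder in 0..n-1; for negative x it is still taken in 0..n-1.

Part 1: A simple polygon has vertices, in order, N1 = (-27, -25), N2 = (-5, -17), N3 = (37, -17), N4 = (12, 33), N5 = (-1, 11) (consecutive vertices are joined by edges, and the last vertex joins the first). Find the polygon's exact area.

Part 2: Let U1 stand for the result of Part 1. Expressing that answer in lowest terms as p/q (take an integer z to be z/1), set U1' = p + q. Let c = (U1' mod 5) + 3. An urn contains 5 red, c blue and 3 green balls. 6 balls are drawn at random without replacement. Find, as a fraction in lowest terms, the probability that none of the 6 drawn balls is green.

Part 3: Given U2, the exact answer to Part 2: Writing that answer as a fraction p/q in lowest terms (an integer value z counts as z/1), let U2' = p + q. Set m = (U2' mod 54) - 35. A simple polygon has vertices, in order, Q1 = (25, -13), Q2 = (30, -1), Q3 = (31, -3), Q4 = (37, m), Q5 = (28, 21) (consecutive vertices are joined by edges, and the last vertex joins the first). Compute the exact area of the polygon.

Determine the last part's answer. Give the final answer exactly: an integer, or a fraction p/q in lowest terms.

Part 1: cross terms: (-27*-17 - -5*-25)=334, (-5*-17 - 37*-17)=714, (37*33 - 12*-17)=1425, (12*11 - -1*33)=165, (-1*-25 - -27*11)=322; twice the area = |2960| = 2960; area = 1480; answer 1480
Part 2: U1 = 1480; threaded value p + q = 1481; c = 4; total draws C(12,6) = 924; favorable C(9,6) = 84; P = 1/11; answer 1/11
Part 3: U2 = 1/11; threaded value p + q = 12; m = -23; cross terms: (25*-1 - 30*-13)=365, (30*-3 - 31*-1)=-59, (31*-23 - 37*-3)=-602, (37*21 - 28*-23)=1421, (28*-13 - 25*21)=-889; twice the area = |236| = 236; area = 118; answer 118

118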